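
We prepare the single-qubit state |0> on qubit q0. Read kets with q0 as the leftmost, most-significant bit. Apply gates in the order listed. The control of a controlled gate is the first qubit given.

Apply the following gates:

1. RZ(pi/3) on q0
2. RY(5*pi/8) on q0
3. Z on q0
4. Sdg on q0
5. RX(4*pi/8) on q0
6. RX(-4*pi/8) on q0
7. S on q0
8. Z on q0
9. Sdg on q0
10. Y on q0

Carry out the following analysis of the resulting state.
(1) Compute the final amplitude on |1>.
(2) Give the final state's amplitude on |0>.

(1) The final state's coefficient on |1> equals exp(I*pi/3)*cos(5*pi/16).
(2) The final state's coefficient on |0> equals exp(5*I*pi/6)*sin(5*pi/16).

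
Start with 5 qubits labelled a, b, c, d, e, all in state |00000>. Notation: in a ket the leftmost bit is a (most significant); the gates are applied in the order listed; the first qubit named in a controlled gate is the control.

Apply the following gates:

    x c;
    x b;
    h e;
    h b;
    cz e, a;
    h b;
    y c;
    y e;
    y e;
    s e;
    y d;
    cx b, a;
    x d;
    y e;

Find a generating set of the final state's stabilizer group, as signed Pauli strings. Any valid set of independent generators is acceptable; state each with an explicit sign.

The final state is stabilized by the group generated by +IIIIY, -ZIIII, -IZIII, +IIZII, +IIIZI; other independent generating sets are equally valid.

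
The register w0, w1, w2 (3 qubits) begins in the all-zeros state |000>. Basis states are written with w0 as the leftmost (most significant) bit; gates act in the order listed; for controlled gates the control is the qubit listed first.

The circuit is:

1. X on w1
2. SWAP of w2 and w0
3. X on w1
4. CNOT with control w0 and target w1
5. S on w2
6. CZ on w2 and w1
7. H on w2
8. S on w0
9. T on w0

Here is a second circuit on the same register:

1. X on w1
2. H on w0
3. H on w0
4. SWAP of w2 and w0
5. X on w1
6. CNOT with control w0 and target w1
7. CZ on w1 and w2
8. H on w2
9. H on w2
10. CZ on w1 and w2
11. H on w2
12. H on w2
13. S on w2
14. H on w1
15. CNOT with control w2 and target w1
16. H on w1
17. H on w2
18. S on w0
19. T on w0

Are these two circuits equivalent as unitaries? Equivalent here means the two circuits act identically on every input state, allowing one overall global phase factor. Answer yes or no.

Yes: on every input state the two circuits agree up to one overall phase factor.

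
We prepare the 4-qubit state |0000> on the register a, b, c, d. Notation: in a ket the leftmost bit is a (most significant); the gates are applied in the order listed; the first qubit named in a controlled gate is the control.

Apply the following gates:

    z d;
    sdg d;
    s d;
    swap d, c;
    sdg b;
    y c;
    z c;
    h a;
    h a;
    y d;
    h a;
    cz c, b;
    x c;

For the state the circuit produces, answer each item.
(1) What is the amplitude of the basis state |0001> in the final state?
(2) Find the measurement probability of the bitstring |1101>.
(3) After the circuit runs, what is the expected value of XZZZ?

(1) The amplitude on |0001> is sqrt(2)/2.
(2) A full measurement returns |1101> with probability 0.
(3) The expectation value of XZZZ is -1.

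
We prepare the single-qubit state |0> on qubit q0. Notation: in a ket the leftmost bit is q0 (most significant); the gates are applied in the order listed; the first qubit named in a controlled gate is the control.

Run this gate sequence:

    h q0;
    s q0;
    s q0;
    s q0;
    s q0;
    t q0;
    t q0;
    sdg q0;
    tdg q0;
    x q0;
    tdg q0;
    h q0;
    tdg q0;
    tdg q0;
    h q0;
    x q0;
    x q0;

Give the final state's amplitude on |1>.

The final state's coefficient on |1> equals -sqrt(2)*exp(3*I*pi/4)/2. Key observation: gates 2-5 undo each other exactly, leaving only the rest of the circuit to track.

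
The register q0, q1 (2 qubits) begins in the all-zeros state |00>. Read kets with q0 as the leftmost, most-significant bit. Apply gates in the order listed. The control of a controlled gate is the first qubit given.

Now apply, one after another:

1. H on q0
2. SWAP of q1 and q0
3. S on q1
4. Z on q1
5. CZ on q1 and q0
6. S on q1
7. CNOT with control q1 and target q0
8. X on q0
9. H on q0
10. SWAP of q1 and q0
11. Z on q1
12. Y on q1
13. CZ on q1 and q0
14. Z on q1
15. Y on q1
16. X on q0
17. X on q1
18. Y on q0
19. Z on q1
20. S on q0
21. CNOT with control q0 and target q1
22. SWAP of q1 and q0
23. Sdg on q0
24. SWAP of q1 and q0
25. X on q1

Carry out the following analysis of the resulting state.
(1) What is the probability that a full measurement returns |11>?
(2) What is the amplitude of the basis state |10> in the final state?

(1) The probability of measuring |11> is 1/4.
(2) The final state's coefficient on |10> equals -I/2.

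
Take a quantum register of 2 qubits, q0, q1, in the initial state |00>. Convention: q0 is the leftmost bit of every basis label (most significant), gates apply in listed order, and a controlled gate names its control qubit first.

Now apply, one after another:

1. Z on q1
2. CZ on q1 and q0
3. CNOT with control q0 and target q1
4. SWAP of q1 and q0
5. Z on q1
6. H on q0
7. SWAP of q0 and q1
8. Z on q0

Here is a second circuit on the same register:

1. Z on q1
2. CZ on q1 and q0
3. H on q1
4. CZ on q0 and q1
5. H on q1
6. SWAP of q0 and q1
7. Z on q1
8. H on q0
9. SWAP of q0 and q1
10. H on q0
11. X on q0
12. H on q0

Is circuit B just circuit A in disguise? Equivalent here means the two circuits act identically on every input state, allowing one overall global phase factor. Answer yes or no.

Yes, they are equivalent — the unitaries differ by at most a global phase.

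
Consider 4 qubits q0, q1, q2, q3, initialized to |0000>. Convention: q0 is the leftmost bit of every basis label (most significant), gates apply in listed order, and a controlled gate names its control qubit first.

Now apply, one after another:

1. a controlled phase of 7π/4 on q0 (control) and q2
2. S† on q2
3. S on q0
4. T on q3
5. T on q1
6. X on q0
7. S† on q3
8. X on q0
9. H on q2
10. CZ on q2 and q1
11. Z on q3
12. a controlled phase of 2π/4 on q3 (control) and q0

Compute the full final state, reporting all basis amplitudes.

The final amplitudes are sqrt(2)/2 on |0000>, sqrt(2)/2 on |0010>, and 0 on every other basis state.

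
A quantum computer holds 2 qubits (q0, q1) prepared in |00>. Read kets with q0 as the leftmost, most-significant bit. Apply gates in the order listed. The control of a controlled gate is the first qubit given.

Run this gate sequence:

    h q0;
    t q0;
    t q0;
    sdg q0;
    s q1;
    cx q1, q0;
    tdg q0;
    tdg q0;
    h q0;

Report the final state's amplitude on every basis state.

The resulting statevector has amplitude 1/2 - I/2 on |00>, 0 on |01>, 1/2 + I/2 on |10>, 0 on |11>.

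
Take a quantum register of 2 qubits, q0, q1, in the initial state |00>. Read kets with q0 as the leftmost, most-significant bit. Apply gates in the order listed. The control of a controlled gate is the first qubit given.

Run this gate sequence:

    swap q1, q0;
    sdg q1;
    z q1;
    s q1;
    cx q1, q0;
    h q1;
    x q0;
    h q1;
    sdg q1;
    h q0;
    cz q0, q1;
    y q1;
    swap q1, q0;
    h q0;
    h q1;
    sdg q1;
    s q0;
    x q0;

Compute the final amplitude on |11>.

|11> carries amplitude sqrt(2)/2 in the final state.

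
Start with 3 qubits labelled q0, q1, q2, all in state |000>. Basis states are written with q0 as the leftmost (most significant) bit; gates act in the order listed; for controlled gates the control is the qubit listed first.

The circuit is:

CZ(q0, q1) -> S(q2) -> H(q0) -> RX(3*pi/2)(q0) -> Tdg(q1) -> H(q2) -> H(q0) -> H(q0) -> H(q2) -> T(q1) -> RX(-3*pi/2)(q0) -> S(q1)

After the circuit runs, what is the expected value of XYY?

In the final state, XYY has expectation 0. Key observation: gates 4-11 undo each other exactly, leaving only the rest of the circuit to track.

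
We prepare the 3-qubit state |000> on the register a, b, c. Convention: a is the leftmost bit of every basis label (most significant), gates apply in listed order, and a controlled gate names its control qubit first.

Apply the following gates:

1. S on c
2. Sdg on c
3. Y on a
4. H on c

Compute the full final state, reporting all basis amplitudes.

The final amplitudes are sqrt(2)*I/2 on |100>, sqrt(2)*I/2 on |101>, and 0 on every other basis state. Key observation: the block from step 1 through step 2 cancels to the identity and can be dropped.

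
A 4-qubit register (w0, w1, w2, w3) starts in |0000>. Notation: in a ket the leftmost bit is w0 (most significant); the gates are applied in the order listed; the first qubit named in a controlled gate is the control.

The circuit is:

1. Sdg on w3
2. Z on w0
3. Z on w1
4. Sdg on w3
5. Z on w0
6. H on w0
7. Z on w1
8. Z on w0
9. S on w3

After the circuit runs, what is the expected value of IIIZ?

The observable IIIZ averages to 1.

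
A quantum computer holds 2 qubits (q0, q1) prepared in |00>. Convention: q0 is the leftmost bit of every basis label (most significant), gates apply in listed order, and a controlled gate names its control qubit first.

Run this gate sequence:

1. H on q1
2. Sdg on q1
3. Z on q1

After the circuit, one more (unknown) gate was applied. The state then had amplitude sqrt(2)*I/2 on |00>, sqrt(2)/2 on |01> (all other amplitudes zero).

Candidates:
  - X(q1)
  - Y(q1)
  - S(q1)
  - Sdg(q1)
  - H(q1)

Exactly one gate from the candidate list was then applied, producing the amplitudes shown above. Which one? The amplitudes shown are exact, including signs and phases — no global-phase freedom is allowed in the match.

The applied gate was X(q1).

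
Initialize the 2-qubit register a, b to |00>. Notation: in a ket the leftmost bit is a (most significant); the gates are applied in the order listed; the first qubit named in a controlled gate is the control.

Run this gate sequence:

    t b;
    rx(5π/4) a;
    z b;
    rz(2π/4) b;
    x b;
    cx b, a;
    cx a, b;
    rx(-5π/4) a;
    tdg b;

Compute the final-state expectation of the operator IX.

The observable IX averages to 0.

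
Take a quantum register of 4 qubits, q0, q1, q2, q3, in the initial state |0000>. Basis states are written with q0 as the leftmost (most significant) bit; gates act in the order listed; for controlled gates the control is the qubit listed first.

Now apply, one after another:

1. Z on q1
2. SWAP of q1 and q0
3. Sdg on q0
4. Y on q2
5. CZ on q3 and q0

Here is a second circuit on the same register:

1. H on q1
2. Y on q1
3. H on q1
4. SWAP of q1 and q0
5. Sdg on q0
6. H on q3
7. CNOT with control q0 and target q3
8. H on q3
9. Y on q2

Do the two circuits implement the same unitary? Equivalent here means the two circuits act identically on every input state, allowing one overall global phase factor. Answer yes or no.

No: there is an input state on which the two circuits produce genuinely different outputs (not merely differing by a phase).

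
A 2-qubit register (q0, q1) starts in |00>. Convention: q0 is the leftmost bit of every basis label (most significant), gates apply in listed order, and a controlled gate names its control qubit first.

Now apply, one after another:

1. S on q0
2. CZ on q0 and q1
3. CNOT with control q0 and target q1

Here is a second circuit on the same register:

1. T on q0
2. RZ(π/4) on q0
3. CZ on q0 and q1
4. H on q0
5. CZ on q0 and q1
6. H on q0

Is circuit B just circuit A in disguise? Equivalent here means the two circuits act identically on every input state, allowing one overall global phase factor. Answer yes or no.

No — the two circuits implement different unitaries, even allowing a global phase.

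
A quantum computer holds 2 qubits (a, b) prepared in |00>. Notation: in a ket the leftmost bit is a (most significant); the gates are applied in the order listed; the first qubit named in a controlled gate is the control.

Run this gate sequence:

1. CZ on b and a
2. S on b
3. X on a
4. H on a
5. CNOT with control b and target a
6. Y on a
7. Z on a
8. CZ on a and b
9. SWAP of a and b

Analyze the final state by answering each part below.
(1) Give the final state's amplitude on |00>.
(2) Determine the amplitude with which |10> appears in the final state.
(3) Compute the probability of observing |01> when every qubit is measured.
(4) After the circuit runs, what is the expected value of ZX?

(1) |00> carries amplitude sqrt(2)*I/2 in the final state.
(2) |10> carries amplitude 0 in the final state.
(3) A full measurement returns |01> with probability 1/2.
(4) In the final state, ZX has expectation -1.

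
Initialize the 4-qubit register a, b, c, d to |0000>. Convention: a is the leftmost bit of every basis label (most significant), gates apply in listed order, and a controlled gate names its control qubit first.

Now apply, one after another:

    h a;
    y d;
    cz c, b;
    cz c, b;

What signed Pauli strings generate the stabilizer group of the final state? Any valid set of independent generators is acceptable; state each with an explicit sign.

One valid set of independent stabilizer generators is +XIII, +IZII, +IIZI, -IIIZ (any independent generating set of the same group is equally correct). Key observation: steps 3-4 multiply out to the identity, so the circuit reduces to the remaining gates.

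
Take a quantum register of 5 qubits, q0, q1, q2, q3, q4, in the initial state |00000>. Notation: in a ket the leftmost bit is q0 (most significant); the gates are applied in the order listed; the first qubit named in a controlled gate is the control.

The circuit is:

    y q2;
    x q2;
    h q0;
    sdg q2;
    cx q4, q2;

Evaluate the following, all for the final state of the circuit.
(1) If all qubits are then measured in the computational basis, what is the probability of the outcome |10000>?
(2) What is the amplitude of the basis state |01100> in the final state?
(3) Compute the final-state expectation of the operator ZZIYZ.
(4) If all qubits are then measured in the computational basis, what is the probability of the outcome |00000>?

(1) Outcome |10000> occurs with probability 1/2.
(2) |01100> carries amplitude 0 in the final state.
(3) The expectation value of ZZIYZ is 0.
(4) Outcome |00000> occurs with probability 1/2.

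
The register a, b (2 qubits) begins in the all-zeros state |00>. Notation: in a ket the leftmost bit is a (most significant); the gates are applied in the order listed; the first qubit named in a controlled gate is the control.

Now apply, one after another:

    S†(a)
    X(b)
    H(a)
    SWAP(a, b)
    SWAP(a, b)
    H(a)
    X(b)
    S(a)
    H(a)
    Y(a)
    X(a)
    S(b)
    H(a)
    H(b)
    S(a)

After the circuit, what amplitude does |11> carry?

The final state's coefficient on |11> equals -sqrt(2)/2.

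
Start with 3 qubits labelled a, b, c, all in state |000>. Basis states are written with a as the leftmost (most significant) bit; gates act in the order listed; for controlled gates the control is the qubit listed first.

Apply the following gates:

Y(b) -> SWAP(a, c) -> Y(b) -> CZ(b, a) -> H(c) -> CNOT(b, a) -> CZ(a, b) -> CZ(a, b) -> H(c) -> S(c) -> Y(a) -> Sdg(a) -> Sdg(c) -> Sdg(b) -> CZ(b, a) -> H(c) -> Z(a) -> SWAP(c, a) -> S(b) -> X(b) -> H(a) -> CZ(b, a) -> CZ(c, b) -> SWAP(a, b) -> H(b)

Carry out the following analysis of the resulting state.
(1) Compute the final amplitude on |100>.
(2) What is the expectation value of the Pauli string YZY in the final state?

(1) The final state's coefficient on |100> equals 0. Key observation: the block from step 7 through step 8 cancels to the identity and can be dropped.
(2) The expectation value of YZY is 0.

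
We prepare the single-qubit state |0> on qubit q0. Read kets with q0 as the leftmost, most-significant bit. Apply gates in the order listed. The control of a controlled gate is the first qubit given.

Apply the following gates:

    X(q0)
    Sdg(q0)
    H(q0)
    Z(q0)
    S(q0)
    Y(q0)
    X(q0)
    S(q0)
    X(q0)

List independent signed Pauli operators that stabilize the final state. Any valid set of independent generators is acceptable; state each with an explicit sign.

The final state is stabilized by the group generated by +X; other independent generating sets are equally valid.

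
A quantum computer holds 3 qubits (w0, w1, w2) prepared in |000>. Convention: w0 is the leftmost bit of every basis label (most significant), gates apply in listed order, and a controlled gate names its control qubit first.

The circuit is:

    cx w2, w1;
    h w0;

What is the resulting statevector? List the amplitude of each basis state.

The final amplitudes are sqrt(2)/2 on |000>, sqrt(2)/2 on |100>, and 0 on every other basis state.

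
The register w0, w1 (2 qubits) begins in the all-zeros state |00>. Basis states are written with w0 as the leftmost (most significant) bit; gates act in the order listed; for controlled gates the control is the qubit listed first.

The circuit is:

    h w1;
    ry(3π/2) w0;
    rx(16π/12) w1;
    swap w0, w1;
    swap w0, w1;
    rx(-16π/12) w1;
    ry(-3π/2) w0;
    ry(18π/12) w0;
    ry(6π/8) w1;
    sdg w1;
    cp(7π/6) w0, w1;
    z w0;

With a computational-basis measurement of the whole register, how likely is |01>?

Outcome |01> occurs with probability sqrt(2)/8 + 1/4. Key observation: the block from step 2 through step 7 cancels to the identity and can be dropped.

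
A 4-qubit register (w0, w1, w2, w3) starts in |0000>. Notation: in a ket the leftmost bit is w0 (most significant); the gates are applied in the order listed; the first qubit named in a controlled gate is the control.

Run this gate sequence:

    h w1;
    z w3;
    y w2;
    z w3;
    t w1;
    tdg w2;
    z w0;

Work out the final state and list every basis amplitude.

The resulting statevector has amplitude sqrt(2)*exp(I*pi/4)/2 on |0010>, sqrt(2)*I/2 on |0110>, and 0 on every other basis state.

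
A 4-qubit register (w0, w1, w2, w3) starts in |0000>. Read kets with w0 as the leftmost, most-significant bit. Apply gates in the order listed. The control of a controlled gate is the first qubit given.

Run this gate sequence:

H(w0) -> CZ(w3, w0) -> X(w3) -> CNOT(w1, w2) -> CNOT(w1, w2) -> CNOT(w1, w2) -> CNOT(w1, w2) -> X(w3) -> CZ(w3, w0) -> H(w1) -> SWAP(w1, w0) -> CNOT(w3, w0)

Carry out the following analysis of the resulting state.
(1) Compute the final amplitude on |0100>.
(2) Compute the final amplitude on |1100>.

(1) The amplitude on |0100> is 1/2. Key observation: gates 2-9 undo each other exactly, leaving only the rest of the circuit to track.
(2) The amplitude on |1100> is 1/2.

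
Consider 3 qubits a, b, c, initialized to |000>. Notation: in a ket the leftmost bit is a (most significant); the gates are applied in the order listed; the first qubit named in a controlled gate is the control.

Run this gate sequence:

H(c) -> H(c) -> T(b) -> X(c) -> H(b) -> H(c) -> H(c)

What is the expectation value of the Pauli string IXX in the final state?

In the final state, IXX has expectation 0.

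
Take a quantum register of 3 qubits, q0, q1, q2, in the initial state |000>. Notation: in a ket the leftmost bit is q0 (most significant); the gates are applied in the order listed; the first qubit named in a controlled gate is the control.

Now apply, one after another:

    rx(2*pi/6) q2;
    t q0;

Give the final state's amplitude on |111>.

|111> carries amplitude 0 in the final state.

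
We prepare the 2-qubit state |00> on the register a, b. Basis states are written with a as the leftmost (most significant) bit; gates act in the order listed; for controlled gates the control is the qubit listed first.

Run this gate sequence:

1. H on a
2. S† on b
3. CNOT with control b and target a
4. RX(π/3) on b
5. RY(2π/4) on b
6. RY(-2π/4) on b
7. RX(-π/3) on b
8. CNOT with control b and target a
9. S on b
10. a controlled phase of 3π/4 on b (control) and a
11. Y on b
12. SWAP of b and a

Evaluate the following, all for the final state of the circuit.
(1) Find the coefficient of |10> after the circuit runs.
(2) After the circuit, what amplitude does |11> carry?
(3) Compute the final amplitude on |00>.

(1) The amplitude on |10> is sqrt(2)*I/2. Key observation: steps 2-9 multiply out to the identity, so the circuit reduces to the remaining gates.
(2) |11> carries amplitude sqrt(2)*I/2 in the final state.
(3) The amplitude on |00> is 0.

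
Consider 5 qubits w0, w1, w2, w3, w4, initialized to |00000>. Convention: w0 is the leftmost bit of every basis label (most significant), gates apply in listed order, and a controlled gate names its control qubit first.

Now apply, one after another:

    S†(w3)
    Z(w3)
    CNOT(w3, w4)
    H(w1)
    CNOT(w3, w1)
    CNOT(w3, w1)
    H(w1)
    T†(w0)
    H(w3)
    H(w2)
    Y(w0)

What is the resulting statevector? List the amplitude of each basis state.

The final amplitudes are I/2 on |10000>, I/2 on |10010>, I/2 on |10100>, I/2 on |10110>, and 0 on every other basis state. Key observation: steps 4-7 multiply out to the identity, so the circuit reduces to the remaining gates.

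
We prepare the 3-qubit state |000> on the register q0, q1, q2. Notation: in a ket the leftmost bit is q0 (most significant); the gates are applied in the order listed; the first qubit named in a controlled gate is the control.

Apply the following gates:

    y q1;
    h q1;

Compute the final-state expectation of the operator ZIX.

The observable ZIX averages to 0.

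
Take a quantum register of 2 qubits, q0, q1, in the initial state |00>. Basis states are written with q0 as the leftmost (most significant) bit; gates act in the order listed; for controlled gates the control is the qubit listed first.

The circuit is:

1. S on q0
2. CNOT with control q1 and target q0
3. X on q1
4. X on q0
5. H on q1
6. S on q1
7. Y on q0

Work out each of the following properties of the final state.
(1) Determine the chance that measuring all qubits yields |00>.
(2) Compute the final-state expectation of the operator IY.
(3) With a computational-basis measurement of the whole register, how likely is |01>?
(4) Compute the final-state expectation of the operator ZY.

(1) The probability of measuring |00> is 1/2.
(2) In the final state, IY has expectation -1.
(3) Outcome |01> occurs with probability 1/2.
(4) In the final state, ZY has expectation -1.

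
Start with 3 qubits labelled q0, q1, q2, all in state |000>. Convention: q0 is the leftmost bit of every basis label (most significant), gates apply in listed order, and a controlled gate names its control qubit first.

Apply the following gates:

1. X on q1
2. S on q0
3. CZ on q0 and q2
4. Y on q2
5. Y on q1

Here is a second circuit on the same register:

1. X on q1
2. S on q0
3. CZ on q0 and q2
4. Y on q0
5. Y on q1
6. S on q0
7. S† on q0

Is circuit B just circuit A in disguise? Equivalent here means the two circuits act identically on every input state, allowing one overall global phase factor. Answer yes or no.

No: there is an input state on which the two circuits produce genuinely different outputs (not merely differing by a phase).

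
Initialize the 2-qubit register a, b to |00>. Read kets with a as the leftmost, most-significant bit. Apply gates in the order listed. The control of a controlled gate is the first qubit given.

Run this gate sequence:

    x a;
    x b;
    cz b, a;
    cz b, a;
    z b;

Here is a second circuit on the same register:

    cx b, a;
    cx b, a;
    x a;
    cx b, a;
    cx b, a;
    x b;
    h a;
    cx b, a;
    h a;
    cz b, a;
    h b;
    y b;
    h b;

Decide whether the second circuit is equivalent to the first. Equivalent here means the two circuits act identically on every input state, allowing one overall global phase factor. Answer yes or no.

No — the two circuits implement different unitaries, even allowing a global phase.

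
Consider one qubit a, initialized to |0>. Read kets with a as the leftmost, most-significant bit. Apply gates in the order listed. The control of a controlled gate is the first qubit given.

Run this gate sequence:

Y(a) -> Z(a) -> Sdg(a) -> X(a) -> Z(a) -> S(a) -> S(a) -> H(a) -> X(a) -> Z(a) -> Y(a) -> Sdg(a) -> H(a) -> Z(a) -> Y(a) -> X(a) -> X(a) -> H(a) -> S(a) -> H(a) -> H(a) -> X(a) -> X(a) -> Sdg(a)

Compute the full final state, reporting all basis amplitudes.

The resulting statevector has amplitude sqrt(2)/2 on |0>, sqrt(2)*I/2 on |1>.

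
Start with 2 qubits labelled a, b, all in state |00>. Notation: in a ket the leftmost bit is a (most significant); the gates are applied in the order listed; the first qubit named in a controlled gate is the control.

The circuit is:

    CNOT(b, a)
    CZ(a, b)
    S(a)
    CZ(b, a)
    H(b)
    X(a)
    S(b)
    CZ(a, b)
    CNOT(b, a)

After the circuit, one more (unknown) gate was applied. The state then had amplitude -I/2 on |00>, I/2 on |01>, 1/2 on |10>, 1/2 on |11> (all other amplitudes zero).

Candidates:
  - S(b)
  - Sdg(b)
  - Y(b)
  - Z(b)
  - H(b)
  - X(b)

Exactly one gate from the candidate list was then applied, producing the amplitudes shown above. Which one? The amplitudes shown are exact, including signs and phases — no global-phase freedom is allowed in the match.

It was H(b) that produced the state shown.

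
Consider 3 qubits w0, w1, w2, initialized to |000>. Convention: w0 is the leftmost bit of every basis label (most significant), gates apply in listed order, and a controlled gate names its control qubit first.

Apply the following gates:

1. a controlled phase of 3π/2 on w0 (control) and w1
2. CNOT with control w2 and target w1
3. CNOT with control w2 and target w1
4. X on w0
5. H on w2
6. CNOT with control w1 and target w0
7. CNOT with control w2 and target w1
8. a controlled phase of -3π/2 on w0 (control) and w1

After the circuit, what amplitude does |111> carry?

The final state's coefficient on |111> equals sqrt(2)*I/2.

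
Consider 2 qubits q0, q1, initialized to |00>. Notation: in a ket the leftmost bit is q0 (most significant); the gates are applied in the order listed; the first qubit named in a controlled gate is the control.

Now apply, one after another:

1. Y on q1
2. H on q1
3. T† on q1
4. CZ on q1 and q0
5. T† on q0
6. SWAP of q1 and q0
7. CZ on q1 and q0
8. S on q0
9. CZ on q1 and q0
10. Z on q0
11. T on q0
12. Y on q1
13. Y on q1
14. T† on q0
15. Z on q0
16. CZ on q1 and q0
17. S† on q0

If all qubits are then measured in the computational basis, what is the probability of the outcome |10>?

The probability of measuring |10> is 1/2.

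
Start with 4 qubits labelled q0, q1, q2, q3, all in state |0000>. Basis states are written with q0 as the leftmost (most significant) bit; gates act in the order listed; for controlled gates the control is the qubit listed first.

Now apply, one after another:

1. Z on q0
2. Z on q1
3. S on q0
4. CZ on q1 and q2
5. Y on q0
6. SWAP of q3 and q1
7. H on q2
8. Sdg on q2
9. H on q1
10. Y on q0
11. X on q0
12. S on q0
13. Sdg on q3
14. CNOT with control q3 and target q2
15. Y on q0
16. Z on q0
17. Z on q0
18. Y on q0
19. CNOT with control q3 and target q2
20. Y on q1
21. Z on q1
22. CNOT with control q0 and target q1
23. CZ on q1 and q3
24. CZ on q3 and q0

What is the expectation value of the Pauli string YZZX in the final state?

In the final state, YZZX has expectation 0.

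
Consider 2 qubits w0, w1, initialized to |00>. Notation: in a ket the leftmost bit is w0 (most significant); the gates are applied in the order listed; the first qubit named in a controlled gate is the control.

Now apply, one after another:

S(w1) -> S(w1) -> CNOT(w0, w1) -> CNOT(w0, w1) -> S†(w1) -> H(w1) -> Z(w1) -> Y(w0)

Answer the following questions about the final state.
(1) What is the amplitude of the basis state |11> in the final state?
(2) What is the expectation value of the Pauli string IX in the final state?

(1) The amplitude on |11> is -sqrt(2)*I/2. Key observation: steps 3-4 multiply out to the identity, so the circuit reduces to the remaining gates.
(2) In the final state, IX has expectation -1.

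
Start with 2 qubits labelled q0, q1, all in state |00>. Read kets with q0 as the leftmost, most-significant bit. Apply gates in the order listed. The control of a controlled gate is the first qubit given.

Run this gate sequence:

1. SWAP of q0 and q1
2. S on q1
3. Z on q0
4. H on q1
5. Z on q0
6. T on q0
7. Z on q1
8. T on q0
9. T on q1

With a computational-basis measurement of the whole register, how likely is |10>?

The probability of measuring |10> is 0.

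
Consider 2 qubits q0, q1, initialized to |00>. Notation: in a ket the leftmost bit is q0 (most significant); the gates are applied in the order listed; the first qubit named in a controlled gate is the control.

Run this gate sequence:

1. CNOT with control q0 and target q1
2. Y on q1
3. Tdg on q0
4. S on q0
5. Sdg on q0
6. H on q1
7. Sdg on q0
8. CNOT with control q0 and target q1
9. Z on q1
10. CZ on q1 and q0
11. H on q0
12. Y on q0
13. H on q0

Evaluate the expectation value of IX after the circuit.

The expectation value of IX is 1.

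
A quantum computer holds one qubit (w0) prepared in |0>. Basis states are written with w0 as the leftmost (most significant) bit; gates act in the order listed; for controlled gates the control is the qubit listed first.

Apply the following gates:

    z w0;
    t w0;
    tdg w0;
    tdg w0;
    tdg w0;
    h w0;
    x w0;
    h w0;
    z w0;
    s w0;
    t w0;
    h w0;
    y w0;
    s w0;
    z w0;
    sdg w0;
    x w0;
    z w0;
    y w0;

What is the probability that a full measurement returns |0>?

A full measurement returns |0> with probability 1/2. Key observation: the block from step 6 through step 9 cancels to the identity and can be dropped.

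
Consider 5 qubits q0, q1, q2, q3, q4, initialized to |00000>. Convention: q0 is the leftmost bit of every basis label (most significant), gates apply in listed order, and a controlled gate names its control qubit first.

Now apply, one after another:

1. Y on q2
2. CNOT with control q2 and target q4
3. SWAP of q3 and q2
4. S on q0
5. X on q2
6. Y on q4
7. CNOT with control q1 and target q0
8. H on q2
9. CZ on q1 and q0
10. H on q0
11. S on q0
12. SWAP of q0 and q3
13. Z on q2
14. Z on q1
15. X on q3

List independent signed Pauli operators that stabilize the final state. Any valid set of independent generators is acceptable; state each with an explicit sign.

The stabilizer group can be generated by +IIXII, -IIIYI, -ZIIII, +IZIII, +IIIIZ, among other valid generating sets.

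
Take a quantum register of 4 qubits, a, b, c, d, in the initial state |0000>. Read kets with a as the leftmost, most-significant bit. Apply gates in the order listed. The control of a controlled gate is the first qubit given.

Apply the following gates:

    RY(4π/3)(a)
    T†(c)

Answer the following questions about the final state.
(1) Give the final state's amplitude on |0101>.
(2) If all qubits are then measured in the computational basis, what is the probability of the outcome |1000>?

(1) The final state's coefficient on |0101> equals 0.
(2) The probability of measuring |1000> is 3/4.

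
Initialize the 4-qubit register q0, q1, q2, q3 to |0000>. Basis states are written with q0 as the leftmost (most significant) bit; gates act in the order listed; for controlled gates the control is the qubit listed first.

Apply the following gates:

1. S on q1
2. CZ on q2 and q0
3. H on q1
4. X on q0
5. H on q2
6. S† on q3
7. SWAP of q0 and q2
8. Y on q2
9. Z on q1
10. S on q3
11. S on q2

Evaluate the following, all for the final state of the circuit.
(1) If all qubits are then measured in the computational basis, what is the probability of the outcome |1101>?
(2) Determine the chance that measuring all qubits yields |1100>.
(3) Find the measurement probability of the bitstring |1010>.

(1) The probability of measuring |1101> is 0.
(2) Outcome |1100> occurs with probability 1/4.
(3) A full measurement returns |1010> with probability 0.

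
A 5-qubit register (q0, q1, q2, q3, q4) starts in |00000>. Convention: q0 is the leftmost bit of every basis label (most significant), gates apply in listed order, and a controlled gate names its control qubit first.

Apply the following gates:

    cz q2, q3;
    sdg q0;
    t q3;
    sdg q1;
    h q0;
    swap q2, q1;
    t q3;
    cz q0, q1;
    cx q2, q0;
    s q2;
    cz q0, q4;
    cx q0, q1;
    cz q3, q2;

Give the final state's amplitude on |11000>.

The final state's coefficient on |11000> equals sqrt(2)/2.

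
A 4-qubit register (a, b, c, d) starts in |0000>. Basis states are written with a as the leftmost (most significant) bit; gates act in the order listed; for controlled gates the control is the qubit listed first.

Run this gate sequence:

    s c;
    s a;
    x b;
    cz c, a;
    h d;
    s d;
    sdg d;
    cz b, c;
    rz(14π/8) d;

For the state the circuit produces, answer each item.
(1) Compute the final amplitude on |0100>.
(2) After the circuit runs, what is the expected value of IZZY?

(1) The final state's coefficient on |0100> equals -sqrt(2)*exp(I*pi/8)/2. Key observation: steps 6-7 multiply out to the identity, so the circuit reduces to the remaining gates.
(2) The expectation value of IZZY is sqrt(2)/2.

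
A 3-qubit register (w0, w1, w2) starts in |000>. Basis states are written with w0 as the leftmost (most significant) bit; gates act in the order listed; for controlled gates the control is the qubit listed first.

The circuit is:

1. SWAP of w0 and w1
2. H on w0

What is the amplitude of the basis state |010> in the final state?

The amplitude on |010> is 0.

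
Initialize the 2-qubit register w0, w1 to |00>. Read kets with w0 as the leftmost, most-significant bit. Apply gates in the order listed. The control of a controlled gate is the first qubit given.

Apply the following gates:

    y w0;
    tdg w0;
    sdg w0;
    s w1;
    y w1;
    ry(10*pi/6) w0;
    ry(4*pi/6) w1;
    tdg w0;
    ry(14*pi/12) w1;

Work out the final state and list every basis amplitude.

The final amplitudes are (-sqrt(2) + sqrt(6))*exp(I*pi/4)/8 on |00>, (sqrt(2) + sqrt(6))*exp(I*pi/4)/8 on |01>, -sqrt(6)/8 + 3*sqrt(2)/8 on |10>, sqrt(6)/8 + 3*sqrt(2)/8 on |11>.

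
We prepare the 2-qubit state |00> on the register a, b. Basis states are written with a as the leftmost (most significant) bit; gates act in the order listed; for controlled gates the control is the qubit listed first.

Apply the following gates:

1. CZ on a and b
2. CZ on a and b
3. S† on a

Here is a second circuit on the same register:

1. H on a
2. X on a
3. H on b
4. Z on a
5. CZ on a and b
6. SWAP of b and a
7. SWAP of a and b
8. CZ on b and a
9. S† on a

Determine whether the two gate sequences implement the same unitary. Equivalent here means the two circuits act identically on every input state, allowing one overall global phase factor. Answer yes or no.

No, they are not equivalent — no single phase factor reconciles the two unitaries.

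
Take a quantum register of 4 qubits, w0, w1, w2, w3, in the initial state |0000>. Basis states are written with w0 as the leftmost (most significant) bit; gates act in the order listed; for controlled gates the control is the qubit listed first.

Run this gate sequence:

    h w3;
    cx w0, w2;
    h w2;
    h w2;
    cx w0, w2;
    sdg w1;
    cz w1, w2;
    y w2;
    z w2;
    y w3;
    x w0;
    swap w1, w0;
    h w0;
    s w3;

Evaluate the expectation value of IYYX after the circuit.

In the final state, IYYX has expectation 0. Key observation: gates 2-5 undo each other exactly, leaving only the rest of the circuit to track.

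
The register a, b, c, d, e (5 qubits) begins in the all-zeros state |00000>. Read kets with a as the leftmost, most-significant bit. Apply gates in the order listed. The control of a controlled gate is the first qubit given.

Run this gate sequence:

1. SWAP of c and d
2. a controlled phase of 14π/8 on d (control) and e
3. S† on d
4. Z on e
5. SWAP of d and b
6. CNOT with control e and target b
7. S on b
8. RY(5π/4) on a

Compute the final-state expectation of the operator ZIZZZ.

The observable ZIZZZ averages to -sqrt(2)/2.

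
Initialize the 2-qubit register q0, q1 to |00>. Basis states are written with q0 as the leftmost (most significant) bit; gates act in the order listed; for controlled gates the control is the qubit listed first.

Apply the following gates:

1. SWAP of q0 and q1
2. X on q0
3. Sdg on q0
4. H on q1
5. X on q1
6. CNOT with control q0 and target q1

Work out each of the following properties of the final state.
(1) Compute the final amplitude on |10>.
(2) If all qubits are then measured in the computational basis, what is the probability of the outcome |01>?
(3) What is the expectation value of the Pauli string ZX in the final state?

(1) The final state's coefficient on |10> equals -sqrt(2)*I/2.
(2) The probability of measuring |01> is 0.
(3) The observable ZX averages to -1.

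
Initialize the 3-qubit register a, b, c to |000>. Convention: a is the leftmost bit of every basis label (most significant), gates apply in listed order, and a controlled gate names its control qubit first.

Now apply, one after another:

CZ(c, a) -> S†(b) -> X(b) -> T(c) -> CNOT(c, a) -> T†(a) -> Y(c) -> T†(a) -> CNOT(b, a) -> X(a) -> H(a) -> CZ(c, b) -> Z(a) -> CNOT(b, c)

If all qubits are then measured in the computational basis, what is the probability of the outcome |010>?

Outcome |010> occurs with probability 1/2.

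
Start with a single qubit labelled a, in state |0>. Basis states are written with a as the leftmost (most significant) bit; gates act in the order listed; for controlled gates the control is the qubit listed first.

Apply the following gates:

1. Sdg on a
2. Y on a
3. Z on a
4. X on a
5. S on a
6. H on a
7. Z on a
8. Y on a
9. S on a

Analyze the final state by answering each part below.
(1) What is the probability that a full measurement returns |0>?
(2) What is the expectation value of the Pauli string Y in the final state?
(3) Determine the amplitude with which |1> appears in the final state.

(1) The probability of measuring |0> is 1/2.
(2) The expectation value of Y is 1.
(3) |1> carries amplitude sqrt(2)*I/2 in the final state.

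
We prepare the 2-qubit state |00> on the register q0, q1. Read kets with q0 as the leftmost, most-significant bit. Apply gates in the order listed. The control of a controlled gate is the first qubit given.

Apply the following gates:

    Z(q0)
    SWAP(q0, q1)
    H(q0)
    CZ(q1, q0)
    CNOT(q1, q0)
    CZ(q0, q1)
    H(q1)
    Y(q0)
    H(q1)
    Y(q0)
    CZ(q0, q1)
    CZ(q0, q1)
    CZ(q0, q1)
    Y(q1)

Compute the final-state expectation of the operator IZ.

The expectation value of IZ is -1.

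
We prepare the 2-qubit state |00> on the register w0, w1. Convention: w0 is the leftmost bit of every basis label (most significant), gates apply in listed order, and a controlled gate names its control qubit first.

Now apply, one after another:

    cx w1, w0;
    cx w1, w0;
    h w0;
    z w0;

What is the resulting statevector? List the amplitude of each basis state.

After the circuit, the state carries amplitude sqrt(2)/2 on |00>, 0 on |01>, -sqrt(2)/2 on |10>, 0 on |11>. Key observation: gates 1-2 undo each other exactly, leaving only the rest of the circuit to track.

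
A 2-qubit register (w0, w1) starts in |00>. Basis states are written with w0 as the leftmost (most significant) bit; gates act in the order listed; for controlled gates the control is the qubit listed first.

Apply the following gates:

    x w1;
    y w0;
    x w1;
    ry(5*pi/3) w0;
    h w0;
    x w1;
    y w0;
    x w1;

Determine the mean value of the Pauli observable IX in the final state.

In the final state, IX has expectation 0.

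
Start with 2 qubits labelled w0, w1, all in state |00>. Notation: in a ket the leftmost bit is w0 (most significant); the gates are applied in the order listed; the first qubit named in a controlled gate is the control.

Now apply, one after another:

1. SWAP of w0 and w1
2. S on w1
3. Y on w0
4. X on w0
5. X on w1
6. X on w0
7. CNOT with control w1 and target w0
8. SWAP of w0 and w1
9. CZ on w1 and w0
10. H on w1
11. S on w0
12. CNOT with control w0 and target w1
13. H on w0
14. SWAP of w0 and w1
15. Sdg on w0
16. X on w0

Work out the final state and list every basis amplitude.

The final amplitudes are I/2 on |00>, -I/2 on |01>, -1/2 on |10>, 1/2 on |11>.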